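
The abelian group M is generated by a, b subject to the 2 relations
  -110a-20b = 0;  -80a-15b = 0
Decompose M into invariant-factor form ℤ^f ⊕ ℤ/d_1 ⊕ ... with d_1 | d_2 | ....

Answer: M ≅ ℤ/5 ⊕ ℤ/10

Derivation:
rank_ℚ(R)=2; free=2−2=0
SNF(R) diag = [5, 10] → torsion [5, 10]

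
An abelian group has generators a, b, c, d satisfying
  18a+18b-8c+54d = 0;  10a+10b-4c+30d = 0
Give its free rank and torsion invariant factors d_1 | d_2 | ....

Answer: M ≅ ℤ^2 ⊕ ℤ/2 ⊕ ℤ/4

Derivation:
rank_ℚ(R)=2; free=4−2=2
SNF(R) diag = [2, 4] → torsion [2, 4]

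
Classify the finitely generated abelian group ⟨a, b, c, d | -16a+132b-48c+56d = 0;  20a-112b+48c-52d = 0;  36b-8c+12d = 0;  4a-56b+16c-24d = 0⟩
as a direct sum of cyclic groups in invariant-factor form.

rank_ℚ(R)=4; free=4−4=0
SNF(R) diag = [4, 4, 4, 8] → torsion [4, 4, 4, 8]

Answer: M ≅ ℤ/4 ⊕ ℤ/4 ⊕ ℤ/4 ⊕ ℤ/8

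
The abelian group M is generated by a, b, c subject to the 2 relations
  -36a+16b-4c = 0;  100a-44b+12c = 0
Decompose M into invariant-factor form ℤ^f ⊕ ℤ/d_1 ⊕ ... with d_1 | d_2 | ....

Answer: M ≅ ℤ^1 ⊕ ℤ/4 ⊕ ℤ/4

Derivation:
rank_ℚ(R)=2; free=3−2=1
SNF(R) diag = [4, 4] → torsion [4, 4]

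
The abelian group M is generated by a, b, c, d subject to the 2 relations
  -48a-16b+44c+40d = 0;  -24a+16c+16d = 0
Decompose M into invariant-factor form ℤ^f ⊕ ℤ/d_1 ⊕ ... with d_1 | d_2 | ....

rank_ℚ(R)=2; free=4−2=2
SNF(R) diag = [4, 8] → torsion [4, 8]

Answer: M ≅ ℤ^2 ⊕ ℤ/4 ⊕ ℤ/8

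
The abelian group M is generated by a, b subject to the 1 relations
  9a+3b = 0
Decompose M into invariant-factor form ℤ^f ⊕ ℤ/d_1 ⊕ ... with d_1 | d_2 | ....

rank_ℚ(R)=1; free=2−1=1
SNF(R) diag = [3] → torsion [3]

Answer: M ≅ ℤ^1 ⊕ ℤ/3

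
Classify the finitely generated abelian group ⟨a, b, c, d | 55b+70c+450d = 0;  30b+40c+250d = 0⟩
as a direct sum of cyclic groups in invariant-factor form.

Answer: M ≅ ℤ^2 ⊕ ℤ/5 ⊕ ℤ/10

Derivation:
rank_ℚ(R)=2; free=4−2=2
SNF(R) diag = [5, 10] → torsion [5, 10]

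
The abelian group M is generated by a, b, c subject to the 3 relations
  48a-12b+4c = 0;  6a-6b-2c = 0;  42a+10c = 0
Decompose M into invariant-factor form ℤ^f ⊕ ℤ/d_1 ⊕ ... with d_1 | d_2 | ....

rank_ℚ(R)=3; free=3−3=0
SNF(R) diag = [2, 6, 12] → torsion [2, 6, 12]

Answer: M ≅ ℤ/2 ⊕ ℤ/6 ⊕ ℤ/12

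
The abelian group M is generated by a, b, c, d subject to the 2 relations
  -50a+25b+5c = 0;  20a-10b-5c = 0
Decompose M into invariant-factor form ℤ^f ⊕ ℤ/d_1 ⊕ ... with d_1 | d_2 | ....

Answer: M ≅ ℤ^2 ⊕ ℤ/5 ⊕ ℤ/15

Derivation:
rank_ℚ(R)=2; free=4−2=2
SNF(R) diag = [5, 15] → torsion [5, 15]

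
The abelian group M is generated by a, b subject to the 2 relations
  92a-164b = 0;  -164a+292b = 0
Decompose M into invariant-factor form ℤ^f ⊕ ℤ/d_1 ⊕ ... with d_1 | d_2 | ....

rank_ℚ(R)=2; free=2−2=0
SNF(R) diag = [4, 8] → torsion [4, 8]

Answer: M ≅ ℤ/4 ⊕ ℤ/8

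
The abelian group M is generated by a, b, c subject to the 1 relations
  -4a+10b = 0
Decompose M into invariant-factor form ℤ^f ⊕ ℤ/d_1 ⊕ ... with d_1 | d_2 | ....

Answer: M ≅ ℤ^2 ⊕ ℤ/2

Derivation:
rank_ℚ(R)=1; free=3−1=2
SNF(R) diag = [2] → torsion [2]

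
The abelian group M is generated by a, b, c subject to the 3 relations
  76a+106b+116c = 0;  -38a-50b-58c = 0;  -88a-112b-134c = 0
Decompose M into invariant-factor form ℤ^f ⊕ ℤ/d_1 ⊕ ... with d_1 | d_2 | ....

Answer: M ≅ ℤ/2 ⊕ ℤ/6 ⊕ ℤ/6

Derivation:
rank_ℚ(R)=3; free=3−3=0
SNF(R) diag = [2, 6, 6] → torsion [2, 6, 6]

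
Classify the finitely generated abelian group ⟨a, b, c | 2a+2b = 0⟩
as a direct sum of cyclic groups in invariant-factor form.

rank_ℚ(R)=1; free=3−1=2
SNF(R) diag = [2] → torsion [2]

Answer: M ≅ ℤ^2 ⊕ ℤ/2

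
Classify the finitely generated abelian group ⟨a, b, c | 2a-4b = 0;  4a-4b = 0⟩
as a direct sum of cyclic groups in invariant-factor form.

Answer: M ≅ ℤ^1 ⊕ ℤ/2 ⊕ ℤ/4

Derivation:
rank_ℚ(R)=2; free=3−2=1
SNF(R) diag = [2, 4] → torsion [2, 4]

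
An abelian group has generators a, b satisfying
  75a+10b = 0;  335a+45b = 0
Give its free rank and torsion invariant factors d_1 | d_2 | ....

Answer: M ≅ ℤ/5 ⊕ ℤ/5

Derivation:
rank_ℚ(R)=2; free=2−2=0
SNF(R) diag = [5, 5] → torsion [5, 5]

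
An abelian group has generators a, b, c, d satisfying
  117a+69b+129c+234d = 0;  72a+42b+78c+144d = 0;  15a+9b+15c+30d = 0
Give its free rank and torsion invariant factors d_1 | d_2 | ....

Answer: M ≅ ℤ^1 ⊕ ℤ/3 ⊕ ℤ/6 ⊕ ℤ/6

Derivation:
rank_ℚ(R)=3; free=4−3=1
SNF(R) diag = [3, 6, 6] → torsion [3, 6, 6]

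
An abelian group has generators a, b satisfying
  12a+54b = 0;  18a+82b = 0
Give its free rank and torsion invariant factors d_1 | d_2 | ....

Answer: M ≅ ℤ/2 ⊕ ℤ/6

Derivation:
rank_ℚ(R)=2; free=2−2=0
SNF(R) diag = [2, 6] → torsion [2, 6]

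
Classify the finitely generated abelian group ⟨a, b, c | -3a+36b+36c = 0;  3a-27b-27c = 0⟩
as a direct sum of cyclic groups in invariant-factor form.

rank_ℚ(R)=2; free=3−2=1
SNF(R) diag = [3, 9] → torsion [3, 9]

Answer: M ≅ ℤ^1 ⊕ ℤ/3 ⊕ ℤ/9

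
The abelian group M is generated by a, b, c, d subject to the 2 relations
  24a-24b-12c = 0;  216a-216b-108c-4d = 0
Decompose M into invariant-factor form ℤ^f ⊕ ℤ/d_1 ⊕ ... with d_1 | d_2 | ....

rank_ℚ(R)=2; free=4−2=2
SNF(R) diag = [4, 12] → torsion [4, 12]

Answer: M ≅ ℤ^2 ⊕ ℤ/4 ⊕ ℤ/12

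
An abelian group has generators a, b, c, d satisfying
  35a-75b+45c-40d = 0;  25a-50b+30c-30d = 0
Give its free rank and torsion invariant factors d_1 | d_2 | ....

Answer: M ≅ ℤ^2 ⊕ ℤ/5 ⊕ ℤ/5

Derivation:
rank_ℚ(R)=2; free=4−2=2
SNF(R) diag = [5, 5] → torsion [5, 5]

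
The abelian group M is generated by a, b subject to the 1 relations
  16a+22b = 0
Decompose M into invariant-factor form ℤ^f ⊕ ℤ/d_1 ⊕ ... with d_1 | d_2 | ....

Answer: M ≅ ℤ^1 ⊕ ℤ/2

Derivation:
rank_ℚ(R)=1; free=2−1=1
SNF(R) diag = [2] → torsion [2]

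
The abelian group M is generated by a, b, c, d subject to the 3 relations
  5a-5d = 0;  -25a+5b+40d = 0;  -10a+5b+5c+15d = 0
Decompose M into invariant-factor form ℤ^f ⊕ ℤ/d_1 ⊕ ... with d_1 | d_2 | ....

rank_ℚ(R)=3; free=4−3=1
SNF(R) diag = [5, 5, 5] → torsion [5, 5, 5]

Answer: M ≅ ℤ^1 ⊕ ℤ/5 ⊕ ℤ/5 ⊕ ℤ/5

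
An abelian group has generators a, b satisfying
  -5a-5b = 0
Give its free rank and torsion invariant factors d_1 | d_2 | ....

rank_ℚ(R)=1; free=2−1=1
SNF(R) diag = [5] → torsion [5]

Answer: M ≅ ℤ^1 ⊕ ℤ/5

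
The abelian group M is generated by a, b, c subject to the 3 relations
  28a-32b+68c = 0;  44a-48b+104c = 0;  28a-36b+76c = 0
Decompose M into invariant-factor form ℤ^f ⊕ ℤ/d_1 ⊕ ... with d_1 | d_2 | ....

Answer: M ≅ ℤ/4 ⊕ ℤ/4 ⊕ ℤ/12

Derivation:
rank_ℚ(R)=3; free=3−3=0
SNF(R) diag = [4, 4, 12] → torsion [4, 4, 12]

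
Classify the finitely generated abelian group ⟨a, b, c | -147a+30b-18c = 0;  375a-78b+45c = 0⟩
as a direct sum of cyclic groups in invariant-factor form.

rank_ℚ(R)=2; free=3−2=1
SNF(R) diag = [3, 9] → torsion [3, 9]

Answer: M ≅ ℤ^1 ⊕ ℤ/3 ⊕ ℤ/9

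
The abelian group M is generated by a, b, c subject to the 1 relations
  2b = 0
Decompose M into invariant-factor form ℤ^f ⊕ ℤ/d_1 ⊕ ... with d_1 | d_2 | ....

rank_ℚ(R)=1; free=3−1=2
SNF(R) diag = [2] → torsion [2]

Answer: M ≅ ℤ^2 ⊕ ℤ/2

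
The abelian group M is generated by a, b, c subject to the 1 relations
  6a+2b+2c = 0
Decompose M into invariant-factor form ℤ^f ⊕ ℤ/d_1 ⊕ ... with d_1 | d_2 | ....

Answer: M ≅ ℤ^2 ⊕ ℤ/2

Derivation:
rank_ℚ(R)=1; free=3−1=2
SNF(R) diag = [2] → torsion [2]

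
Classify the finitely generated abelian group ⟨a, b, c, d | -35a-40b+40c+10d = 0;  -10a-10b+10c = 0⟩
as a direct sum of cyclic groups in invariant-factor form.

Answer: M ≅ ℤ^2 ⊕ ℤ/5 ⊕ ℤ/10

Derivation:
rank_ℚ(R)=2; free=4−2=2
SNF(R) diag = [5, 10] → torsion [5, 10]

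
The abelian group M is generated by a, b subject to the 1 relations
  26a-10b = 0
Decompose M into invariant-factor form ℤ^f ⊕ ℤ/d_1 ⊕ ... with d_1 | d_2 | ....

rank_ℚ(R)=1; free=2−1=1
SNF(R) diag = [2] → torsion [2]

Answer: M ≅ ℤ^1 ⊕ ℤ/2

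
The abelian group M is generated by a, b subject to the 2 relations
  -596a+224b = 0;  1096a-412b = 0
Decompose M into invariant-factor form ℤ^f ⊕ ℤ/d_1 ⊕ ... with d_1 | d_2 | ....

rank_ℚ(R)=2; free=2−2=0
SNF(R) diag = [4, 12] → torsion [4, 12]

Answer: M ≅ ℤ/4 ⊕ ℤ/12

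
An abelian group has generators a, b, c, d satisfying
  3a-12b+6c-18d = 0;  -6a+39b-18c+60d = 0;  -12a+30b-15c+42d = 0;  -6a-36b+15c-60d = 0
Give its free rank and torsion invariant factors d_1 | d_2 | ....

Answer: M ≅ ℤ/3 ⊕ ℤ/3 ⊕ ℤ/3 ⊕ ℤ/6

Derivation:
rank_ℚ(R)=4; free=4−4=0
SNF(R) diag = [3, 3, 3, 6] → torsion [3, 3, 3, 6]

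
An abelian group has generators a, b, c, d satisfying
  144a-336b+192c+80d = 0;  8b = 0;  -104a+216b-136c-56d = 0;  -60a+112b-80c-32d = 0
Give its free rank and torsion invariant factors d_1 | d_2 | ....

rank_ℚ(R)=4; free=4−4=0
SNF(R) diag = [4, 8, 8, 16] → torsion [4, 8, 8, 16]

Answer: M ≅ ℤ/4 ⊕ ℤ/8 ⊕ ℤ/8 ⊕ ℤ/16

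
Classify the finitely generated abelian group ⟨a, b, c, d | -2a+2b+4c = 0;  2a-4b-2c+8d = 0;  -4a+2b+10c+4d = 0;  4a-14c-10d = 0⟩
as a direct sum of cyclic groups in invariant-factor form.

rank_ℚ(R)=4; free=4−4=0
SNF(R) diag = [2, 2, 2, 4] → torsion [2, 2, 2, 4]

Answer: M ≅ ℤ/2 ⊕ ℤ/2 ⊕ ℤ/2 ⊕ ℤ/4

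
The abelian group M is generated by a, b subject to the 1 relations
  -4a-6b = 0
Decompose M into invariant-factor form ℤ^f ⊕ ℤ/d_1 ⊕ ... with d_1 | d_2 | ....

rank_ℚ(R)=1; free=2−1=1
SNF(R) diag = [2] → torsion [2]

Answer: M ≅ ℤ^1 ⊕ ℤ/2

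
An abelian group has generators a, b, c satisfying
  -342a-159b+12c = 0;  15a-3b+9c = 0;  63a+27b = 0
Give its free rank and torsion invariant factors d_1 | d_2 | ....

Answer: M ≅ ℤ/3 ⊕ ℤ/3 ⊕ ℤ/9

Derivation:
rank_ℚ(R)=3; free=3−3=0
SNF(R) diag = [3, 3, 9] → torsion [3, 3, 9]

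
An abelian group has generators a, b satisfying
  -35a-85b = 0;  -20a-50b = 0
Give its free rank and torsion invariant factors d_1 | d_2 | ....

rank_ℚ(R)=2; free=2−2=0
SNF(R) diag = [5, 10] → torsion [5, 10]

Answer: M ≅ ℤ/5 ⊕ ℤ/10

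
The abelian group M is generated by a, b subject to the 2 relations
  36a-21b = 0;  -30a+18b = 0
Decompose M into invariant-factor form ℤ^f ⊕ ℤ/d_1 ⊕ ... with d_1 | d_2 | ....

Answer: M ≅ ℤ/3 ⊕ ℤ/6

Derivation:
rank_ℚ(R)=2; free=2−2=0
SNF(R) diag = [3, 6] → torsion [3, 6]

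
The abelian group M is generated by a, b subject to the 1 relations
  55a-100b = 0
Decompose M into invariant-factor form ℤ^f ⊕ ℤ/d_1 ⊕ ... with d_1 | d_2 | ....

Answer: M ≅ ℤ^1 ⊕ ℤ/5

Derivation:
rank_ℚ(R)=1; free=2−1=1
SNF(R) diag = [5] → torsion [5]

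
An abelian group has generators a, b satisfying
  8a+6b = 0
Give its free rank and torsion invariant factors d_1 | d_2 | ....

rank_ℚ(R)=1; free=2−1=1
SNF(R) diag = [2] → torsion [2]

Answer: M ≅ ℤ^1 ⊕ ℤ/2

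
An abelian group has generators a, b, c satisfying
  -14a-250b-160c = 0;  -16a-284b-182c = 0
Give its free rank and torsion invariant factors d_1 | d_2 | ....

rank_ℚ(R)=2; free=3−2=1
SNF(R) diag = [2, 6] → torsion [2, 6]

Answer: M ≅ ℤ^1 ⊕ ℤ/2 ⊕ ℤ/6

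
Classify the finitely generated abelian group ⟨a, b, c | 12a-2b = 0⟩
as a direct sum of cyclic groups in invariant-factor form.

Answer: M ≅ ℤ^2 ⊕ ℤ/2

Derivation:
rank_ℚ(R)=1; free=3−1=2
SNF(R) diag = [2] → torsion [2]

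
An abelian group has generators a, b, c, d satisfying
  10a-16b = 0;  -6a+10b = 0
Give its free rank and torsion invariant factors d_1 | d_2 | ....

Answer: M ≅ ℤ^2 ⊕ ℤ/2 ⊕ ℤ/2

Derivation:
rank_ℚ(R)=2; free=4−2=2
SNF(R) diag = [2, 2] → torsion [2, 2]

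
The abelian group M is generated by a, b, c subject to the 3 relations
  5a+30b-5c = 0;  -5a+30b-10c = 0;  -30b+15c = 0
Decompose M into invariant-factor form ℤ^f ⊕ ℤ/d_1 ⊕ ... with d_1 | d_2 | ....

Answer: M ≅ ℤ/5 ⊕ ℤ/15 ⊕ ℤ/30

Derivation:
rank_ℚ(R)=3; free=3−3=0
SNF(R) diag = [5, 15, 30] → torsion [5, 15, 30]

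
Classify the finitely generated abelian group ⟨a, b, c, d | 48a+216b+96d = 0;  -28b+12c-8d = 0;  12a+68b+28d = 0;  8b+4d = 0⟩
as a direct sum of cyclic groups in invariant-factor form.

Answer: M ≅ ℤ/4 ⊕ ℤ/12 ⊕ ℤ/12 ⊕ ℤ/24

Derivation:
rank_ℚ(R)=4; free=4−4=0
SNF(R) diag = [4, 12, 12, 24] → torsion [4, 12, 12, 24]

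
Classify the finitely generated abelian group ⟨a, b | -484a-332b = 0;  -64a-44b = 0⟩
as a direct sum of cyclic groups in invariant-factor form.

rank_ℚ(R)=2; free=2−2=0
SNF(R) diag = [4, 12] → torsion [4, 12]

Answer: M ≅ ℤ/4 ⊕ ℤ/12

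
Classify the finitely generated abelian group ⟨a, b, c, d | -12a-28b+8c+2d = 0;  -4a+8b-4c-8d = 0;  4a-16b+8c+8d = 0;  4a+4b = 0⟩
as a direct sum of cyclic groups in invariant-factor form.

Answer: M ≅ ℤ/2 ⊕ ℤ/4 ⊕ ℤ/4 ⊕ ℤ/4

Derivation:
rank_ℚ(R)=4; free=4−4=0
SNF(R) diag = [2, 4, 4, 4] → torsion [2, 4, 4, 4]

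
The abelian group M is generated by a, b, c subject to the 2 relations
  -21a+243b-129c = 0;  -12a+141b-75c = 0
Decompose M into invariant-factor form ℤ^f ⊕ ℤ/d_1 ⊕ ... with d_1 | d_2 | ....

Answer: M ≅ ℤ^1 ⊕ ℤ/3 ⊕ ℤ/3

Derivation:
rank_ℚ(R)=2; free=3−2=1
SNF(R) diag = [3, 3] → torsion [3, 3]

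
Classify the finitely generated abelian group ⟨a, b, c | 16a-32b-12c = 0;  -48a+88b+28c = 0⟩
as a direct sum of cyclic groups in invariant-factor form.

Answer: M ≅ ℤ^1 ⊕ ℤ/4 ⊕ ℤ/8

Derivation:
rank_ℚ(R)=2; free=3−2=1
SNF(R) diag = [4, 8] → torsion [4, 8]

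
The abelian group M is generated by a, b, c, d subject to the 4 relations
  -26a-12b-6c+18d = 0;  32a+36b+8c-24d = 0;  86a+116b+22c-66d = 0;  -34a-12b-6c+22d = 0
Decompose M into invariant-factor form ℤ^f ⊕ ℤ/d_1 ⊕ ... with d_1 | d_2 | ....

Answer: M ≅ ℤ/2 ⊕ ℤ/4 ⊕ ℤ/4 ⊕ ℤ/4

Derivation:
rank_ℚ(R)=4; free=4−4=0
SNF(R) diag = [2, 4, 4, 4] → torsion [2, 4, 4, 4]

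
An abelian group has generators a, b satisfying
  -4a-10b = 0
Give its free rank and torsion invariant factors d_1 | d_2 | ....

Answer: M ≅ ℤ^1 ⊕ ℤ/2

Derivation:
rank_ℚ(R)=1; free=2−1=1
SNF(R) diag = [2] → torsion [2]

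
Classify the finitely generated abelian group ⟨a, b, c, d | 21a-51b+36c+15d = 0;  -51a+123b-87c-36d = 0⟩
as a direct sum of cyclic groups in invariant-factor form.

Answer: M ≅ ℤ^2 ⊕ ℤ/3 ⊕ ℤ/3

Derivation:
rank_ℚ(R)=2; free=4−2=2
SNF(R) diag = [3, 3] → torsion [3, 3]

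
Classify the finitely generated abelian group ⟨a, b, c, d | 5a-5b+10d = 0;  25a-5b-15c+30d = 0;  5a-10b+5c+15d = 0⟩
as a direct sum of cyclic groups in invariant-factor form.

Answer: M ≅ ℤ^1 ⊕ ℤ/5 ⊕ ℤ/5 ⊕ ℤ/5

Derivation:
rank_ℚ(R)=3; free=4−3=1
SNF(R) diag = [5, 5, 5] → torsion [5, 5, 5]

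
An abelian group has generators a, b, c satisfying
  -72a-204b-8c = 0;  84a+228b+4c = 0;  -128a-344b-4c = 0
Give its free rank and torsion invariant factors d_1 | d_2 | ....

rank_ℚ(R)=3; free=3−3=0
SNF(R) diag = [4, 4, 12] → torsion [4, 4, 12]

Answer: M ≅ ℤ/4 ⊕ ℤ/4 ⊕ ℤ/12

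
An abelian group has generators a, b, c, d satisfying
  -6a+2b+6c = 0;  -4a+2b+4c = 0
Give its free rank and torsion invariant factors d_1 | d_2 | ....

rank_ℚ(R)=2; free=4−2=2
SNF(R) diag = [2, 2] → torsion [2, 2]

Answer: M ≅ ℤ^2 ⊕ ℤ/2 ⊕ ℤ/2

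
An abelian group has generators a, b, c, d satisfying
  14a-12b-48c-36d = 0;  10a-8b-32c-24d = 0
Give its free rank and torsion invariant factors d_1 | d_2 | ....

Answer: M ≅ ℤ^2 ⊕ ℤ/2 ⊕ ℤ/4

Derivation:
rank_ℚ(R)=2; free=4−2=2
SNF(R) diag = [2, 4] → torsion [2, 4]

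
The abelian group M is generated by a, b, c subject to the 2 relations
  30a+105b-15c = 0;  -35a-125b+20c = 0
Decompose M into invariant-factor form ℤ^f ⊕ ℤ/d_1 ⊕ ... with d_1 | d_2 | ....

Answer: M ≅ ℤ^1 ⊕ ℤ/5 ⊕ ℤ/15

Derivation:
rank_ℚ(R)=2; free=3−2=1
SNF(R) diag = [5, 15] → torsion [5, 15]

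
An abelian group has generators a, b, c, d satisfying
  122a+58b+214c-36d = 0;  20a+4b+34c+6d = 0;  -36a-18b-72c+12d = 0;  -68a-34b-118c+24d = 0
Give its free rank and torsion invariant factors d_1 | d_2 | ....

rank_ℚ(R)=4; free=4−4=0
SNF(R) diag = [2, 6, 6, 18] → torsion [2, 6, 6, 18]

Answer: M ≅ ℤ/2 ⊕ ℤ/6 ⊕ ℤ/6 ⊕ ℤ/18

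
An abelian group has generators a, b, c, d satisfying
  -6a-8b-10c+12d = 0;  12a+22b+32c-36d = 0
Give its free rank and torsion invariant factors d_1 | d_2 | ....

Answer: M ≅ ℤ^2 ⊕ ℤ/2 ⊕ ℤ/6

Derivation:
rank_ℚ(R)=2; free=4−2=2
SNF(R) diag = [2, 6] → torsion [2, 6]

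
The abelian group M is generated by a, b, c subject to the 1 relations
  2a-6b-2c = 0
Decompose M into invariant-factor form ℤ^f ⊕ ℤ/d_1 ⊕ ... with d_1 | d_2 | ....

Answer: M ≅ ℤ^2 ⊕ ℤ/2

Derivation:
rank_ℚ(R)=1; free=3−1=2
SNF(R) diag = [2] → torsion [2]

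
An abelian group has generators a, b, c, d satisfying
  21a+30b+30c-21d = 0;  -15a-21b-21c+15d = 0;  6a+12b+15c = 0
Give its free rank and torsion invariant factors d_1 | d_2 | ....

rank_ℚ(R)=3; free=4−3=1
SNF(R) diag = [3, 3, 3] → torsion [3, 3, 3]

Answer: M ≅ ℤ^1 ⊕ ℤ/3 ⊕ ℤ/3 ⊕ ℤ/3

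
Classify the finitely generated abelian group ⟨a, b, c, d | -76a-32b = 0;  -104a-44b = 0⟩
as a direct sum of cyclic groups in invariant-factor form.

Answer: M ≅ ℤ^2 ⊕ ℤ/4 ⊕ ℤ/4

Derivation:
rank_ℚ(R)=2; free=4−2=2
SNF(R) diag = [4, 4] → torsion [4, 4]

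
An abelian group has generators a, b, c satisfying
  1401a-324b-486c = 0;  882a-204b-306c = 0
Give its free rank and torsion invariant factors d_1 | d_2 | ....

Answer: M ≅ ℤ^1 ⊕ ℤ/3 ⊕ ℤ/6

Derivation:
rank_ℚ(R)=2; free=3−2=1
SNF(R) diag = [3, 6] → torsion [3, 6]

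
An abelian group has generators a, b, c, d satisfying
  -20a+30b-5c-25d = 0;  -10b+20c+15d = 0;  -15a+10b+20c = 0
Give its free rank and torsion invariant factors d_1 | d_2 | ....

rank_ℚ(R)=3; free=4−3=1
SNF(R) diag = [5, 5, 5] → torsion [5, 5, 5]

Answer: M ≅ ℤ^1 ⊕ ℤ/5 ⊕ ℤ/5 ⊕ ℤ/5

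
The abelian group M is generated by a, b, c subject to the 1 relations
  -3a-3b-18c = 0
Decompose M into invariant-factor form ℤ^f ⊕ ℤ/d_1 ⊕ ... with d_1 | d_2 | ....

Answer: M ≅ ℤ^2 ⊕ ℤ/3

Derivation:
rank_ℚ(R)=1; free=3−1=2
SNF(R) diag = [3] → torsion [3]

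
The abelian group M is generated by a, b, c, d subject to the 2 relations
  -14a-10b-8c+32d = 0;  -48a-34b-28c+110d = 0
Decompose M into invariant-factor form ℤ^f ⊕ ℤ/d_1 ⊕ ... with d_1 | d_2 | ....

Answer: M ≅ ℤ^2 ⊕ ℤ/2 ⊕ ℤ/2

Derivation:
rank_ℚ(R)=2; free=4−2=2
SNF(R) diag = [2, 2] → torsion [2, 2]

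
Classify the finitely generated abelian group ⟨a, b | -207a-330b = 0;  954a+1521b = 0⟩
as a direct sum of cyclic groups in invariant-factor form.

Answer: M ≅ ℤ/3 ⊕ ℤ/9

Derivation:
rank_ℚ(R)=2; free=2−2=0
SNF(R) diag = [3, 9] → torsion [3, 9]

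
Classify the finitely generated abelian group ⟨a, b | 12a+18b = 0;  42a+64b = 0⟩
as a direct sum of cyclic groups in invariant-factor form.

Answer: M ≅ ℤ/2 ⊕ ℤ/6

Derivation:
rank_ℚ(R)=2; free=2−2=0
SNF(R) diag = [2, 6] → torsion [2, 6]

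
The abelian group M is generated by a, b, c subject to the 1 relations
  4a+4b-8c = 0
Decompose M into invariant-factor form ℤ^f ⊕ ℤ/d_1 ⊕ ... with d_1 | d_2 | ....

Answer: M ≅ ℤ^2 ⊕ ℤ/4

Derivation:
rank_ℚ(R)=1; free=3−1=2
SNF(R) diag = [4] → torsion [4]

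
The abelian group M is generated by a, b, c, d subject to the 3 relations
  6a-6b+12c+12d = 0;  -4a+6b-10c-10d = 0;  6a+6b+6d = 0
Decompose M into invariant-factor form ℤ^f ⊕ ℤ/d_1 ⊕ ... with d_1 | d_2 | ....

Answer: M ≅ ℤ^1 ⊕ ℤ/2 ⊕ ℤ/6 ⊕ ℤ/6

Derivation:
rank_ℚ(R)=3; free=4−3=1
SNF(R) diag = [2, 6, 6] → torsion [2, 6, 6]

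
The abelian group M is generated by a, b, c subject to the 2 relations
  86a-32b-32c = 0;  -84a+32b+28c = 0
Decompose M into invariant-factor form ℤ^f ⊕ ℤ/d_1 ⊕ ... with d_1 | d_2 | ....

Answer: M ≅ ℤ^1 ⊕ ℤ/2 ⊕ ℤ/4

Derivation:
rank_ℚ(R)=2; free=3−2=1
SNF(R) diag = [2, 4] → torsion [2, 4]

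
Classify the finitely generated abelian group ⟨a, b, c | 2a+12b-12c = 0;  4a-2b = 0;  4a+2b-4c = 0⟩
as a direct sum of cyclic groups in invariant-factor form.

rank_ℚ(R)=3; free=3−3=0
SNF(R) diag = [2, 2, 4] → torsion [2, 2, 4]

Answer: M ≅ ℤ/2 ⊕ ℤ/2 ⊕ ℤ/4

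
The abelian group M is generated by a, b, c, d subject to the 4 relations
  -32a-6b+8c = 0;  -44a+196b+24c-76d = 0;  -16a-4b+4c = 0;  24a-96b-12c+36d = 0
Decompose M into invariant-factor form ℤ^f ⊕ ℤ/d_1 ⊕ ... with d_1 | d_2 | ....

rank_ℚ(R)=4; free=4−4=0
SNF(R) diag = [2, 4, 4, 12] → torsion [2, 4, 4, 12]

Answer: M ≅ ℤ/2 ⊕ ℤ/4 ⊕ ℤ/4 ⊕ ℤ/12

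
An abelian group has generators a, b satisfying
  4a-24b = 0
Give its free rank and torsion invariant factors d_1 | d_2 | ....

Answer: M ≅ ℤ^1 ⊕ ℤ/4

Derivation:
rank_ℚ(R)=1; free=2−1=1
SNF(R) diag = [4] → torsion [4]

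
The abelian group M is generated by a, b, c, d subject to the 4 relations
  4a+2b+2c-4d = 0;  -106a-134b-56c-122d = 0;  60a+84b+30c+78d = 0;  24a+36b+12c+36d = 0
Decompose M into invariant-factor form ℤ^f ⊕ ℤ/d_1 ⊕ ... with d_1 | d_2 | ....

rank_ℚ(R)=4; free=4−4=0
SNF(R) diag = [2, 6, 6, 12] → torsion [2, 6, 6, 12]

Answer: M ≅ ℤ/2 ⊕ ℤ/6 ⊕ ℤ/6 ⊕ ℤ/12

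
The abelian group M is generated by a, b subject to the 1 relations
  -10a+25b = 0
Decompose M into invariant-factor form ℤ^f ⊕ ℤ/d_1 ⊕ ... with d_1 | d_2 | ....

Answer: M ≅ ℤ^1 ⊕ ℤ/5

Derivation:
rank_ℚ(R)=1; free=2−1=1
SNF(R) diag = [5] → torsion [5]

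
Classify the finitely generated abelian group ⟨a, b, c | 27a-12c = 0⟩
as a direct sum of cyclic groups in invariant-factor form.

Answer: M ≅ ℤ^2 ⊕ ℤ/3

Derivation:
rank_ℚ(R)=1; free=3−1=2
SNF(R) diag = [3] → torsion [3]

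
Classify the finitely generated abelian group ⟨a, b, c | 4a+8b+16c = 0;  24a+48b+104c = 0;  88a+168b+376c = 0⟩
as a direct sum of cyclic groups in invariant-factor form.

Answer: M ≅ ℤ/4 ⊕ ℤ/8 ⊕ ℤ/8

Derivation:
rank_ℚ(R)=3; free=3−3=0
SNF(R) diag = [4, 8, 8] → torsion [4, 8, 8]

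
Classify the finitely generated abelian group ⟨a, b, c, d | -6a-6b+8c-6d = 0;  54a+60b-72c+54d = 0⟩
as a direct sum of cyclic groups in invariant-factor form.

Answer: M ≅ ℤ^2 ⊕ ℤ/2 ⊕ ℤ/6

Derivation:
rank_ℚ(R)=2; free=4−2=2
SNF(R) diag = [2, 6] → torsion [2, 6]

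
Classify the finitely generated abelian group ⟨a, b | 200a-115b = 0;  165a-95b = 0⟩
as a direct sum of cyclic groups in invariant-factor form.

Answer: M ≅ ℤ/5 ⊕ ℤ/5

Derivation:
rank_ℚ(R)=2; free=2−2=0
SNF(R) diag = [5, 5] → torsion [5, 5]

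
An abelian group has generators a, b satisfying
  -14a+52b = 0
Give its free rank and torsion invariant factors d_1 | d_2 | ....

Answer: M ≅ ℤ^1 ⊕ ℤ/2

Derivation:
rank_ℚ(R)=1; free=2−1=1
SNF(R) diag = [2] → torsion [2]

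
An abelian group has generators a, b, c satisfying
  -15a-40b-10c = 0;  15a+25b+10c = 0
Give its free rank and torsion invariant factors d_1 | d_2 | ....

Answer: M ≅ ℤ^1 ⊕ ℤ/5 ⊕ ℤ/15

Derivation:
rank_ℚ(R)=2; free=3−2=1
SNF(R) diag = [5, 15] → torsion [5, 15]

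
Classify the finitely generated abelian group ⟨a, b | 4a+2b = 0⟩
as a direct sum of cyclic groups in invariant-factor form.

rank_ℚ(R)=1; free=2−1=1
SNF(R) diag = [2] → torsion [2]

Answer: M ≅ ℤ^1 ⊕ ℤ/2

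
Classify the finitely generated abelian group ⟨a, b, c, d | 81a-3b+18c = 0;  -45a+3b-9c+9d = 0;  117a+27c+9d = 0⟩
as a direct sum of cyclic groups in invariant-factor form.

rank_ℚ(R)=3; free=4−3=1
SNF(R) diag = [3, 9, 9] → torsion [3, 9, 9]

Answer: M ≅ ℤ^1 ⊕ ℤ/3 ⊕ ℤ/9 ⊕ ℤ/9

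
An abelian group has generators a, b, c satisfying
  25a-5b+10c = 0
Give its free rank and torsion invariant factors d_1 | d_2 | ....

Answer: M ≅ ℤ^2 ⊕ ℤ/5

Derivation:
rank_ℚ(R)=1; free=3−1=2
SNF(R) diag = [5] → torsion [5]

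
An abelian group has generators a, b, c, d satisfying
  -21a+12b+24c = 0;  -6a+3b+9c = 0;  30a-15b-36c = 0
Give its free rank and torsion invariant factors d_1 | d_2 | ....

rank_ℚ(R)=3; free=4−3=1
SNF(R) diag = [3, 3, 9] → torsion [3, 3, 9]

Answer: M ≅ ℤ^1 ⊕ ℤ/3 ⊕ ℤ/3 ⊕ ℤ/9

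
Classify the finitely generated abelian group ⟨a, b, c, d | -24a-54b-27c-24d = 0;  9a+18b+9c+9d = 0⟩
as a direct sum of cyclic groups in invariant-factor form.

Answer: M ≅ ℤ^2 ⊕ ℤ/3 ⊕ ℤ/9

Derivation:
rank_ℚ(R)=2; free=4−2=2
SNF(R) diag = [3, 9] → torsion [3, 9]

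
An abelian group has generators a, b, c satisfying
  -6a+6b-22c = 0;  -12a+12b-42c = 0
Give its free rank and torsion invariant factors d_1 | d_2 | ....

Answer: M ≅ ℤ^1 ⊕ ℤ/2 ⊕ ℤ/6

Derivation:
rank_ℚ(R)=2; free=3−2=1
SNF(R) diag = [2, 6] → torsion [2, 6]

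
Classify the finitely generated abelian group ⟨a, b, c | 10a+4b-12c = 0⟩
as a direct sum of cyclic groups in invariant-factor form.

rank_ℚ(R)=1; free=3−1=2
SNF(R) diag = [2] → torsion [2]

Answer: M ≅ ℤ^2 ⊕ ℤ/2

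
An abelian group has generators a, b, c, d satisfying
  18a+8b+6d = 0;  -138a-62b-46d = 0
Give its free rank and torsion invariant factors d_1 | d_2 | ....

rank_ℚ(R)=2; free=4−2=2
SNF(R) diag = [2, 2] → torsion [2, 2]

Answer: M ≅ ℤ^2 ⊕ ℤ/2 ⊕ ℤ/2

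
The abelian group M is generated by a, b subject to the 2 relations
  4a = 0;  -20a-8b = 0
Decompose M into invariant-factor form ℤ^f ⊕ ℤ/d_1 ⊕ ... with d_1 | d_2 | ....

rank_ℚ(R)=2; free=2−2=0
SNF(R) diag = [4, 8] → torsion [4, 8]

Answer: M ≅ ℤ/4 ⊕ ℤ/8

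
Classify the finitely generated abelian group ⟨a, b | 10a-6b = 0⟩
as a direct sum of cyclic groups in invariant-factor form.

Answer: M ≅ ℤ^1 ⊕ ℤ/2

Derivation:
rank_ℚ(R)=1; free=2−1=1
SNF(R) diag = [2] → torsion [2]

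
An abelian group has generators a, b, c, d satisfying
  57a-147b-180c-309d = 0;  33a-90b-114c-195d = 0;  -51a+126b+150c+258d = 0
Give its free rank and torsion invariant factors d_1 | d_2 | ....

Answer: M ≅ ℤ^1 ⊕ ℤ/3 ⊕ ℤ/3 ⊕ ℤ/9

Derivation:
rank_ℚ(R)=3; free=4−3=1
SNF(R) diag = [3, 3, 9] → torsion [3, 3, 9]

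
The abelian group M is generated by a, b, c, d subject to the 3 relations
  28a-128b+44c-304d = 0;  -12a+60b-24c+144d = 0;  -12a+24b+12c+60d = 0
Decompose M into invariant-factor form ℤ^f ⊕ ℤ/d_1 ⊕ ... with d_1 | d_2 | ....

rank_ℚ(R)=3; free=4−3=1
SNF(R) diag = [4, 12, 36] → torsion [4, 12, 36]

Answer: M ≅ ℤ^1 ⊕ ℤ/4 ⊕ ℤ/12 ⊕ ℤ/36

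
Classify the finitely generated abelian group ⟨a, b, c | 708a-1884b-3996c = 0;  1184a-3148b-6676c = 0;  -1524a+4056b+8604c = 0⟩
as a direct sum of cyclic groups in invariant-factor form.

Answer: M ≅ ℤ/4 ⊕ ℤ/12 ⊕ ℤ/36

Derivation:
rank_ℚ(R)=3; free=3−3=0
SNF(R) diag = [4, 12, 36] → torsion [4, 12, 36]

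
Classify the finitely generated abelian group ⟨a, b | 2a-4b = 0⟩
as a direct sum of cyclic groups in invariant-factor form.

Answer: M ≅ ℤ^1 ⊕ ℤ/2

Derivation:
rank_ℚ(R)=1; free=2−1=1
SNF(R) diag = [2] → torsion [2]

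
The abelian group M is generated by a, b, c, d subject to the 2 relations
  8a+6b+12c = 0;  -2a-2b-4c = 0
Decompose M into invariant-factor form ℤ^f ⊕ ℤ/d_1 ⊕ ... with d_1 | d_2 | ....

Answer: M ≅ ℤ^2 ⊕ ℤ/2 ⊕ ℤ/2

Derivation:
rank_ℚ(R)=2; free=4−2=2
SNF(R) diag = [2, 2] → torsion [2, 2]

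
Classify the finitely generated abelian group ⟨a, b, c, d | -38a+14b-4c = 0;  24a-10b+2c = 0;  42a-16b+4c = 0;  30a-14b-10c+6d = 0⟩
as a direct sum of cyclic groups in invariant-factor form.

Answer: M ≅ ℤ/2 ⊕ ℤ/2 ⊕ ℤ/2 ⊕ ℤ/6

Derivation:
rank_ℚ(R)=4; free=4−4=0
SNF(R) diag = [2, 2, 2, 6] → torsion [2, 2, 2, 6]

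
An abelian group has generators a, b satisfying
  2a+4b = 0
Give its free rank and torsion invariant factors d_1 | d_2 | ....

Answer: M ≅ ℤ^1 ⊕ ℤ/2

Derivation:
rank_ℚ(R)=1; free=2−1=1
SNF(R) diag = [2] → torsion [2]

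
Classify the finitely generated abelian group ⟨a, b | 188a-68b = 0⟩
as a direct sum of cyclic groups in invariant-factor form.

rank_ℚ(R)=1; free=2−1=1
SNF(R) diag = [4] → torsion [4]

Answer: M ≅ ℤ^1 ⊕ ℤ/4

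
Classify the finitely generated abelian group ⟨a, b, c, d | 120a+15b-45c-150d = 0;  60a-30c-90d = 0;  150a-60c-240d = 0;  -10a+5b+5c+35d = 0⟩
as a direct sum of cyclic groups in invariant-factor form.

rank_ℚ(R)=4; free=4−4=0
SNF(R) diag = [5, 15, 30, 30] → torsion [5, 15, 30, 30]

Answer: M ≅ ℤ/5 ⊕ ℤ/15 ⊕ ℤ/30 ⊕ ℤ/30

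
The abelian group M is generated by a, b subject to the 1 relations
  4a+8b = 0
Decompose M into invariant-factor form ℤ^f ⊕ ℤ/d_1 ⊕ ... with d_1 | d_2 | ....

Answer: M ≅ ℤ^1 ⊕ ℤ/4

Derivation:
rank_ℚ(R)=1; free=2−1=1
SNF(R) diag = [4] → torsion [4]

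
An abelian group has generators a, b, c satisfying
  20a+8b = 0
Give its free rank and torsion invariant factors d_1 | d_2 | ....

Answer: M ≅ ℤ^2 ⊕ ℤ/4

Derivation:
rank_ℚ(R)=1; free=3−1=2
SNF(R) diag = [4] → torsion [4]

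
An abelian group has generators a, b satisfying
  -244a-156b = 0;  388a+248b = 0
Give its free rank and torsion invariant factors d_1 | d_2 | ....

rank_ℚ(R)=2; free=2−2=0
SNF(R) diag = [4, 4] → torsion [4, 4]

Answer: M ≅ ℤ/4 ⊕ ℤ/4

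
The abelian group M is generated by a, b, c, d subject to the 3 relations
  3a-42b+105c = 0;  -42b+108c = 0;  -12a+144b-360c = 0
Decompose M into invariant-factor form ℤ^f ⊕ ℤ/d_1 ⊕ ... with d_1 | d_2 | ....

Answer: M ≅ ℤ^1 ⊕ ℤ/3 ⊕ ℤ/6 ⊕ ℤ/12

Derivation:
rank_ℚ(R)=3; free=4−3=1
SNF(R) diag = [3, 6, 12] → torsion [3, 6, 12]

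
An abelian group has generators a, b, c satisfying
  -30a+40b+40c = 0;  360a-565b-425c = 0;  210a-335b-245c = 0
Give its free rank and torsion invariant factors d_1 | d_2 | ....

Answer: M ≅ ℤ/5 ⊕ ℤ/10 ⊕ ℤ/30

Derivation:
rank_ℚ(R)=3; free=3−3=0
SNF(R) diag = [5, 10, 30] → torsion [5, 10, 30]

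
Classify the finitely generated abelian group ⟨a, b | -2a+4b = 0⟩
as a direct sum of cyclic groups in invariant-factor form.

rank_ℚ(R)=1; free=2−1=1
SNF(R) diag = [2] → torsion [2]

Answer: M ≅ ℤ^1 ⊕ ℤ/2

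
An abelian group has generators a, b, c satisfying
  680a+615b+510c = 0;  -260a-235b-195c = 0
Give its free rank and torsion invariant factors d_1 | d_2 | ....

rank_ℚ(R)=2; free=3−2=1
SNF(R) diag = [5, 5] → torsion [5, 5]

Answer: M ≅ ℤ^1 ⊕ ℤ/5 ⊕ ℤ/5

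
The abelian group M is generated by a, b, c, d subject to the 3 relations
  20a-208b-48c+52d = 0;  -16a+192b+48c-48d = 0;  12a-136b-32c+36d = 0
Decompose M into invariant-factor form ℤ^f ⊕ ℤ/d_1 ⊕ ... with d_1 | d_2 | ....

Answer: M ≅ ℤ^1 ⊕ ℤ/4 ⊕ ℤ/8 ⊕ ℤ/16

Derivation:
rank_ℚ(R)=3; free=4−3=1
SNF(R) diag = [4, 8, 16] → torsion [4, 8, 16]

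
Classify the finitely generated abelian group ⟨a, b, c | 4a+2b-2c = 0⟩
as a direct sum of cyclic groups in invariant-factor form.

Answer: M ≅ ℤ^2 ⊕ ℤ/2

Derivation:
rank_ℚ(R)=1; free=3−1=2
SNF(R) diag = [2] → torsion [2]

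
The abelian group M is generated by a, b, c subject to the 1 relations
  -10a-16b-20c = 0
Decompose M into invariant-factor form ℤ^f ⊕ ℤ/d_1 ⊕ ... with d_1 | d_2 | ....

rank_ℚ(R)=1; free=3−1=2
SNF(R) diag = [2] → torsion [2]

Answer: M ≅ ℤ^2 ⊕ ℤ/2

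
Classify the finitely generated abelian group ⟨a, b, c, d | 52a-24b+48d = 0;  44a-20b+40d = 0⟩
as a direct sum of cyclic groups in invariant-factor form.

Answer: M ≅ ℤ^2 ⊕ ℤ/4 ⊕ ℤ/4

Derivation:
rank_ℚ(R)=2; free=4−2=2
SNF(R) diag = [4, 4] → torsion [4, 4]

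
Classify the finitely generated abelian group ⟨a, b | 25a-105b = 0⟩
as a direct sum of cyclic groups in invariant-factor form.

Answer: M ≅ ℤ^1 ⊕ ℤ/5

Derivation:
rank_ℚ(R)=1; free=2−1=1
SNF(R) diag = [5] → torsion [5]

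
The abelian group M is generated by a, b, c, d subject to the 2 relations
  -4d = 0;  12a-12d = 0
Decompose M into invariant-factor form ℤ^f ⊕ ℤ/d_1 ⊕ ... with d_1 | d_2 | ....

Answer: M ≅ ℤ^2 ⊕ ℤ/4 ⊕ ℤ/12

Derivation:
rank_ℚ(R)=2; free=4−2=2
SNF(R) diag = [4, 12] → torsion [4, 12]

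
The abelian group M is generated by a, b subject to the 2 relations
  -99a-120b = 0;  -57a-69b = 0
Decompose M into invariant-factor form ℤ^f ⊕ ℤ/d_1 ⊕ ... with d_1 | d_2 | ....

rank_ℚ(R)=2; free=2−2=0
SNF(R) diag = [3, 3] → torsion [3, 3]

Answer: M ≅ ℤ/3 ⊕ ℤ/3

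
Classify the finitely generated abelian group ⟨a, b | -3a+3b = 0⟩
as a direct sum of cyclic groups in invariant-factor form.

rank_ℚ(R)=1; free=2−1=1
SNF(R) diag = [3] → torsion [3]

Answer: M ≅ ℤ^1 ⊕ ℤ/3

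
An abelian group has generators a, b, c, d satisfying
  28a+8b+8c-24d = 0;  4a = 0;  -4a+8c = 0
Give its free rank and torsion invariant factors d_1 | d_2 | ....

rank_ℚ(R)=3; free=4−3=1
SNF(R) diag = [4, 8, 8] → torsion [4, 8, 8]

Answer: M ≅ ℤ^1 ⊕ ℤ/4 ⊕ ℤ/8 ⊕ ℤ/8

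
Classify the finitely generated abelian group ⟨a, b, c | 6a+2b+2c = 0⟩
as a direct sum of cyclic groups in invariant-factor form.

rank_ℚ(R)=1; free=3−1=2
SNF(R) diag = [2] → torsion [2]

Answer: M ≅ ℤ^2 ⊕ ℤ/2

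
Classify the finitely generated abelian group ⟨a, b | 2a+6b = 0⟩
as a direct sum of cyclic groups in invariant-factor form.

Answer: M ≅ ℤ^1 ⊕ ℤ/2

Derivation:
rank_ℚ(R)=1; free=2−1=1
SNF(R) diag = [2] → torsion [2]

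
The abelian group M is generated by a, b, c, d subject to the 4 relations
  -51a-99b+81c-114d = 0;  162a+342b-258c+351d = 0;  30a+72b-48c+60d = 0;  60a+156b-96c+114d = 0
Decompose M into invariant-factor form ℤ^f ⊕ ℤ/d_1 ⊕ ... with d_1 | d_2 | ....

rank_ℚ(R)=4; free=4−4=0
SNF(R) diag = [3, 3, 6, 12] → torsion [3, 3, 6, 12]

Answer: M ≅ ℤ/3 ⊕ ℤ/3 ⊕ ℤ/6 ⊕ ℤ/12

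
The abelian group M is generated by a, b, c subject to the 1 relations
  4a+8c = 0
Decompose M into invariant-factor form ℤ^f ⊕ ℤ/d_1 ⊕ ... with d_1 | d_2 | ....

Answer: M ≅ ℤ^2 ⊕ ℤ/4

Derivation:
rank_ℚ(R)=1; free=3−1=2
SNF(R) diag = [4] → torsion [4]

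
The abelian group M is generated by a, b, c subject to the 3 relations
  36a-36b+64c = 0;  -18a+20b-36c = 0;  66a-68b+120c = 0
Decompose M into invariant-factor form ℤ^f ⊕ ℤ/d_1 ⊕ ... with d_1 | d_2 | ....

rank_ℚ(R)=3; free=3−3=0
SNF(R) diag = [2, 4, 12] → torsion [2, 4, 12]

Answer: M ≅ ℤ/2 ⊕ ℤ/4 ⊕ ℤ/12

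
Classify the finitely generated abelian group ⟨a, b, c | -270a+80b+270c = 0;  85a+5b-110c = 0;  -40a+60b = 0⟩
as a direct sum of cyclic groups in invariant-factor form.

Answer: M ≅ ℤ/5 ⊕ ℤ/10 ⊕ ℤ/20

Derivation:
rank_ℚ(R)=3; free=3−3=0
SNF(R) diag = [5, 10, 20] → torsion [5, 10, 20]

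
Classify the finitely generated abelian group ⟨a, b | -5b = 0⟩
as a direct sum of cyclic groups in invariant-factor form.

Answer: M ≅ ℤ^1 ⊕ ℤ/5

Derivation:
rank_ℚ(R)=1; free=2−1=1
SNF(R) diag = [5] → torsion [5]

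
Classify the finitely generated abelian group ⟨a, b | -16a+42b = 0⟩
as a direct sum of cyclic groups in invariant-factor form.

Answer: M ≅ ℤ^1 ⊕ ℤ/2

Derivation:
rank_ℚ(R)=1; free=2−1=1
SNF(R) diag = [2] → torsion [2]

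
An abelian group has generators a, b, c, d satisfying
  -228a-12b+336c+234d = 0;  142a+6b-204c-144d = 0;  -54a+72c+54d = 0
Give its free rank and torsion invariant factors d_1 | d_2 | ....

rank_ℚ(R)=3; free=4−3=1
SNF(R) diag = [2, 6, 18] → torsion [2, 6, 18]

Answer: M ≅ ℤ^1 ⊕ ℤ/2 ⊕ ℤ/6 ⊕ ℤ/18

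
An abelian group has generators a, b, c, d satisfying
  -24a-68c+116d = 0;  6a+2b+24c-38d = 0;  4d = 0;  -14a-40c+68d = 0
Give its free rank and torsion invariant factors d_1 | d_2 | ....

rank_ℚ(R)=4; free=4−4=0
SNF(R) diag = [2, 2, 4, 4] → torsion [2, 2, 4, 4]

Answer: M ≅ ℤ/2 ⊕ ℤ/2 ⊕ ℤ/4 ⊕ ℤ/4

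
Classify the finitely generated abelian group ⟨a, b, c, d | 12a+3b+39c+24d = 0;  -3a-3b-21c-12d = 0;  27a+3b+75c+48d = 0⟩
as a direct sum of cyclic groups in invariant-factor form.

Answer: M ≅ ℤ^1 ⊕ ℤ/3 ⊕ ℤ/3 ⊕ ℤ/6

Derivation:
rank_ℚ(R)=3; free=4−3=1
SNF(R) diag = [3, 3, 6] → torsion [3, 3, 6]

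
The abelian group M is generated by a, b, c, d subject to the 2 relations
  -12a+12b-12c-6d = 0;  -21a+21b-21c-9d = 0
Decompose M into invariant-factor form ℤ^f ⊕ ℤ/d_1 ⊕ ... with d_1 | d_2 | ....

rank_ℚ(R)=2; free=4−2=2
SNF(R) diag = [3, 6] → torsion [3, 6]

Answer: M ≅ ℤ^2 ⊕ ℤ/3 ⊕ ℤ/6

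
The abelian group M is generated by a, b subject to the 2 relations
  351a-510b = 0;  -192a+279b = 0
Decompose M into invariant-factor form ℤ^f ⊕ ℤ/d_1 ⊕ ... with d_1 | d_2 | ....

Answer: M ≅ ℤ/3 ⊕ ℤ/3

Derivation:
rank_ℚ(R)=2; free=2−2=0
SNF(R) diag = [3, 3] → torsion [3, 3]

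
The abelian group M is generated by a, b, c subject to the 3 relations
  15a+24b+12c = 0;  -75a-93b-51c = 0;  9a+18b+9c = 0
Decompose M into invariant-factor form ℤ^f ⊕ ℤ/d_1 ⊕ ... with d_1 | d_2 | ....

rank_ℚ(R)=3; free=3−3=0
SNF(R) diag = [3, 9, 9] → torsion [3, 9, 9]

Answer: M ≅ ℤ/3 ⊕ ℤ/9 ⊕ ℤ/9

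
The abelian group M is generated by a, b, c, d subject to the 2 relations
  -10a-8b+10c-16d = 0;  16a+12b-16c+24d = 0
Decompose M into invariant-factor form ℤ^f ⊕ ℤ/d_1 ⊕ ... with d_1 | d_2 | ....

Answer: M ≅ ℤ^2 ⊕ ℤ/2 ⊕ ℤ/4

Derivation:
rank_ℚ(R)=2; free=4−2=2
SNF(R) diag = [2, 4] → torsion [2, 4]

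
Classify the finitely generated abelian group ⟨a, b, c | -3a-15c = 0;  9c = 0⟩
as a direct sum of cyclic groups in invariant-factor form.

Answer: M ≅ ℤ^1 ⊕ ℤ/3 ⊕ ℤ/9

Derivation:
rank_ℚ(R)=2; free=3−2=1
SNF(R) diag = [3, 9] → torsion [3, 9]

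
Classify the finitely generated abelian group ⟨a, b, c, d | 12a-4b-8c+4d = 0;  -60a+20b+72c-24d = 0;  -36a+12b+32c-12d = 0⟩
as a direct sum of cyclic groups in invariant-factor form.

rank_ℚ(R)=3; free=4−3=1
SNF(R) diag = [4, 4, 8] → torsion [4, 4, 8]

Answer: M ≅ ℤ^1 ⊕ ℤ/4 ⊕ ℤ/4 ⊕ ℤ/8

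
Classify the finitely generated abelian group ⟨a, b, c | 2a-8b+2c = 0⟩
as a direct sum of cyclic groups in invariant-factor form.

Answer: M ≅ ℤ^2 ⊕ ℤ/2

Derivation:
rank_ℚ(R)=1; free=3−1=2
SNF(R) diag = [2] → torsion [2]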